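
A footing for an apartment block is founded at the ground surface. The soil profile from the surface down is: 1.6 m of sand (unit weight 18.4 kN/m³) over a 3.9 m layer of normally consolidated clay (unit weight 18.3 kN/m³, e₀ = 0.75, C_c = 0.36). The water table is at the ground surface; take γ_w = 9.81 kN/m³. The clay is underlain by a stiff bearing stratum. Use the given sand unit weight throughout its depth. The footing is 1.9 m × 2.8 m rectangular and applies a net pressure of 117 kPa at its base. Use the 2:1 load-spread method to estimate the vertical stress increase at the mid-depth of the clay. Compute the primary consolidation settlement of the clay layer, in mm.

S_c ≈ 162 mm

Mid-depth of clay below the ground surface: z = 1.6 + 3.9/2 = 3.55 m.
Total vertical stress at mid-clay: σ_v = 18.4×1.6 + 18.3×1.95 = 65.125 kPa.
Pore pressure: u = 9.81×(3.55 − 0) = 34.825 kPa.
Initial effective stress: σ'_0 = σ_v − u = 65.125 − 34.825 = 30.3 kPa.
Stress increase at mid-clay by the 2:1 spreading method:
Δσ = qBL/((B+z)(L+z)) = 117×1.9×2.8/((1.9+3.55)(2.8+3.55)) = 17.986 kPa
Final effective stress: σ'_f = σ'_0 + Δσ = 30.3 + 17.986 = 48.286 kPa.
Normally consolidated clay, so the full stress increment lies on the virgin compression line:
S_c = C_c·H/(1+e₀)·log₁₀(σ'_f/σ'_0) = 0.36×3.9/(1+0.75)×log₁₀(48.286/30.3)
    = 0.80229 × 0.20238 = 0.1624 m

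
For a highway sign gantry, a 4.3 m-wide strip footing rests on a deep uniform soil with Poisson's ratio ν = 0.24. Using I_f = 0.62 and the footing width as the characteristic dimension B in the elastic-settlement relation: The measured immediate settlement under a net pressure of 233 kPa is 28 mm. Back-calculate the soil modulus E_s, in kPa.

S_e = q·B·(1−ν²)/E_s · I_f  ⇒  E_s = q·B·(1−ν²)·I_f / S_e.
E_s = 233 × 4.3 × 0.9424 × 0.62 / 0.028 = 20910 kPa

E_s ≈ 20900 kPa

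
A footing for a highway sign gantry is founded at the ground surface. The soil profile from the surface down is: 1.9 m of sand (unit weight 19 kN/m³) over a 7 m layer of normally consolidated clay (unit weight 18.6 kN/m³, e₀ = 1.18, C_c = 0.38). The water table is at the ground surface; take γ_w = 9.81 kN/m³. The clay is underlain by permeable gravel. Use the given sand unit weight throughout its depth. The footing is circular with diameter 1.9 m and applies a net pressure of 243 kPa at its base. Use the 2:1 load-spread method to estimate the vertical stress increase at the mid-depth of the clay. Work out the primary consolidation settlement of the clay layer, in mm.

S_c ≈ 156 mm

Mid-depth of clay below the ground surface: z = 1.9 + 7/2 = 5.4 m.
Total vertical stress at mid-clay: σ_v = 19×1.9 + 18.6×3.5 = 101.2 kPa.
Pore pressure: u = 9.81×(5.4 − 0) = 52.974 kPa.
Initial effective stress: σ'_0 = σ_v − u = 101.2 − 52.974 = 48.226 kPa.
Stress increase at mid-clay by the 2:1 spreading method:
Δσ ≈ qD²/(D+z)² = 243×1.9²/(1.9+5.4)² = 16.461 kPa
Final effective stress: σ'_f = σ'_0 + Δσ = 48.226 + 16.461 = 64.687 kPa.
Normally consolidated clay, so the full stress increment lies on the virgin compression line:
S_c = C_c·H/(1+e₀)·log₁₀(σ'_f/σ'_0) = 0.38×7/(1+1.18)×log₁₀(64.687/48.226)
    = 1.2202 × 0.12754 = 0.1556 m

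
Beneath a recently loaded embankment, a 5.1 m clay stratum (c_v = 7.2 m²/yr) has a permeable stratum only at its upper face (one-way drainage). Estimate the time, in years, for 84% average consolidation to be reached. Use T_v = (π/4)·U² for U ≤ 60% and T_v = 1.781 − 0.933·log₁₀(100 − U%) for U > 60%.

Drainage path length: H_d = H = 5.1 m (single drainage).
U > 60%: T_v = 1.781 − 0.933·log₁₀(100 − 84) = 0.65756.
t = T_v·H_d²/c_v = 0.65756×5.1²/7.2 = 2.375 years.

t ≈ 2.38 years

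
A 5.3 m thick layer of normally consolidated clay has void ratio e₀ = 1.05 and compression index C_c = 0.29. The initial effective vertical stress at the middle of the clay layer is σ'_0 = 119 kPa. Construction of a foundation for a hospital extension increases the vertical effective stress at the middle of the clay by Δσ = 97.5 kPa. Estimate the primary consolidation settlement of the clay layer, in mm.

Final effective stress: σ'_f = σ'_0 + Δσ = 119 + 97.5 = 216.5 kPa.
Normally consolidated clay, so the full stress increment lies on the virgin compression line:
S_c = C_c·H/(1+e₀)·log₁₀(σ'_f/σ'_0) = 0.29×5.3/(1+1.05)×log₁₀(216.5/119)
    = 0.74976 × 0.25991 = 0.1949 m

S_c ≈ 195 mm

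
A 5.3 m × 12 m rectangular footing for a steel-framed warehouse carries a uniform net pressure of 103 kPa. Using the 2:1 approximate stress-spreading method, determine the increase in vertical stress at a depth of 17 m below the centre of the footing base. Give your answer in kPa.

By the 2:1 method the load spreads at 1 horizontal : 2 vertical, so at depth z the loaded area has grown by z in each plan dimension:
Δσ = qBL/((B+z)(L+z)) = 103×5.3×12/((5.3+17)(12+17)) = 10.13 kPa

Δσ_z ≈ 10.1 kPa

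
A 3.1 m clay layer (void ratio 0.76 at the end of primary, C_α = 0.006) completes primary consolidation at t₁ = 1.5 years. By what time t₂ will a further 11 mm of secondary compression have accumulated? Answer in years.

t₂ ≈ 16.5 years

S_s = C_α·H/(1+e_p)·log₁₀(t₂/t₁) ⇒ log₁₀(t₂/t₁) = S_s·(1+e_p)/(C_α·H).
log₁₀(t₂/t₁) = 0.011 × (1+0.76) / (0.006×3.1) = 1.041
t₂ = t₁ × 10^1.041 = 1.5 × 10.99 = 16.48 years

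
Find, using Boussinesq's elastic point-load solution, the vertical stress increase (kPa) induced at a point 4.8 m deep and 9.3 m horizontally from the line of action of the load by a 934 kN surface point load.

Boussinesq vertical stress below a point load on an elastic half-space:
Δσ_z = 3P/(2πz²) · [1 + (r/z)²]^(−5/2)
r/z = 9.3/4.8 = 1.9375; [1+(r/z)²]^(−5/2) = 0.020294.
Δσ_z = 3×934/(2π×4.8²) × 0.020294 = 19.356 × 0.020294 = 0.3928 kPa

Δσ_z ≈ 0.393 kPa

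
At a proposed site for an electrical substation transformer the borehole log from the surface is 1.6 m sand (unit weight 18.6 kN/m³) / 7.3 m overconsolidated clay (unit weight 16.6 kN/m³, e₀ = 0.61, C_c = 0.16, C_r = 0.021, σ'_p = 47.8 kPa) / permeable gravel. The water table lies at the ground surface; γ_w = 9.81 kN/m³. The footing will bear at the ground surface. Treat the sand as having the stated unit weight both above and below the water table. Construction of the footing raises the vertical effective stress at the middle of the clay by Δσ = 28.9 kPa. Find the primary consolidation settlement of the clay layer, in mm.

S_c ≈ 118 mm

Mid-depth of clay below the ground surface: z = 1.6 + 7.3/2 = 5.25 m.
Total vertical stress at mid-clay: σ_v = 18.6×1.6 + 16.6×3.65 = 90.35 kPa.
Pore pressure: u = 9.81×(5.25 − 0) = 51.503 kPa.
Initial effective stress: σ'_0 = σ_v − u = 90.35 − 51.503 = 38.847 kPa.
Final effective stress: σ'_f = 38.847 + 28.9 = 67.747 kPa.
σ'_f = 67.747 > σ'_p = 47.8 kPa, so the stress path crosses the preconsolidation pressure — recompression up to σ'_p, then virgin compression beyond:
S_c = H/(1+e₀)·[C_r·log₁₀(σ'_p/σ'_0) + C_c·log₁₀(σ'_f/σ'_p)]
    = 7.3/1.61 × [0.021×log₁₀(47.8/38.847) + 0.16×log₁₀(67.747/47.8)]
    = 4.5342 × [0.0018915 + 0.024234] = 0.1185 m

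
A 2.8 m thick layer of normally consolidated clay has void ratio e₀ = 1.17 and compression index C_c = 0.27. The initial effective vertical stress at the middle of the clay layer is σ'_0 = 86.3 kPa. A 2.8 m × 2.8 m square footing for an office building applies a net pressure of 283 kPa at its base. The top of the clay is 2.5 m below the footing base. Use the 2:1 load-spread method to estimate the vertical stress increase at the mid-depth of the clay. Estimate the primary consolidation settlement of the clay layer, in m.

Mid-depth of clay below the footing base: z = 2.5 + 2.8/2 = 3.9 m.
Stress increase at mid-clay by the 2:1 spreading method:
Δσ = qBL/((B+z)(L+z)) = 283×2.8×2.8/((2.8+3.9)(2.8+3.9)) = 49.426 kPa
Final effective stress: σ'_f = σ'_0 + Δσ = 86.3 + 49.426 = 135.73 kPa.
Normally consolidated clay, so the full stress increment lies on the virgin compression line:
S_c = C_c·H/(1+e₀)·log₁₀(σ'_f/σ'_0) = 0.27×2.8/(1+1.17)×log₁₀(135.73/86.3)
    = 0.34839 × 0.19667 = 0.06852 m

S_c ≈ 0.0685 m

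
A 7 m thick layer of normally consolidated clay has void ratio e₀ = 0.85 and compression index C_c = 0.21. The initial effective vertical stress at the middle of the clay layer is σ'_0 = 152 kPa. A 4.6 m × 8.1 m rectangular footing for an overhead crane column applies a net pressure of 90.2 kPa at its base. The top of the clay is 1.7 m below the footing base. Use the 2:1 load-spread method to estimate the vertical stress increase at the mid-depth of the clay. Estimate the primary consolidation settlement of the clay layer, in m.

S_c ≈ 0.0541 m

Mid-depth of clay below the footing base: z = 1.7 + 7/2 = 5.2 m.
Stress increase at mid-clay by the 2:1 spreading method:
Δσ = qBL/((B+z)(L+z)) = 90.2×4.6×8.1/((4.6+5.2)(8.1+5.2)) = 25.785 kPa
Final effective stress: σ'_f = σ'_0 + Δσ = 152 + 25.785 = 177.78 kPa.
Normally consolidated clay, so the full stress increment lies on the virgin compression line:
S_c = C_c·H/(1+e₀)·log₁₀(σ'_f/σ'_0) = 0.21×7/(1+0.85)×log₁₀(177.78/152)
    = 0.79459 × 0.068039 = 0.05406 m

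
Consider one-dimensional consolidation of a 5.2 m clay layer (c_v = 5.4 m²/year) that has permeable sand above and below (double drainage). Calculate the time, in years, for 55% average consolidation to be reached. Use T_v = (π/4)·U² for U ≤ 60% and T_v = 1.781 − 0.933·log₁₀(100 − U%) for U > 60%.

Drainage path length: H_d = H/2 = 2.6 m (double drainage).
U ≤ 60%: T_v = (π/4)·U² = (π/4)×0.55² = 0.23758.
t = T_v·H_d²/c_v = 0.23758×2.6²/5.4 = 0.2974 years.

t ≈ 0.297 years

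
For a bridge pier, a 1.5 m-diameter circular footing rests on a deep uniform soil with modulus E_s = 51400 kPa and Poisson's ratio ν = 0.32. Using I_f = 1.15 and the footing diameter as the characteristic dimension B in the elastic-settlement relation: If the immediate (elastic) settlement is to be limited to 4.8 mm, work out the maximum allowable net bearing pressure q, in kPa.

S_e = q·B·(1−ν²)/E_s · I_f  ⇒  q = S_e·E_s / (B·(1−ν²)·I_f).
q = 0.0048 × 51400 / (1.5 × 0.8976 × 1.15) = 159.3 kPa

q ≈ 159 kPa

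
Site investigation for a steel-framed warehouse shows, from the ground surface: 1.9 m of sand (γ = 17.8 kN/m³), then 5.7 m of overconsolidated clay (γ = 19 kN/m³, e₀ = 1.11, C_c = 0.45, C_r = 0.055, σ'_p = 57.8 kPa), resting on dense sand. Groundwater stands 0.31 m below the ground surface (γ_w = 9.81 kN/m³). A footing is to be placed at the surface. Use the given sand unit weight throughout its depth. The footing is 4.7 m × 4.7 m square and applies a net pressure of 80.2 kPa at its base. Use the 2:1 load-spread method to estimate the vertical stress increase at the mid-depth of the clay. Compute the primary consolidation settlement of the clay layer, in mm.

S_c ≈ 72.9 mm

Mid-depth of clay below the ground surface: z = 1.9 + 5.7/2 = 4.75 m.
Total vertical stress at mid-clay: σ_v = 17.8×1.9 + 19×2.85 = 87.97 kPa.
Pore pressure: u = 9.81×(4.75 − 0.31) = 43.556 kPa.
Initial effective stress: σ'_0 = σ_v − u = 87.97 − 43.556 = 44.414 kPa.
Stress increase at mid-clay by the 2:1 spreading method:
Δσ = qBL/((B+z)(L+z)) = 80.2×4.7×4.7/((4.7+4.75)(4.7+4.75)) = 19.838 kPa
Final effective stress: σ'_f = 44.414 + 19.838 = 64.252 kPa.
σ'_f = 64.252 > σ'_p = 57.8 kPa, so the stress path crosses the preconsolidation pressure — recompression up to σ'_p, then virgin compression beyond:
S_c = H/(1+e₀)·[C_r·log₁₀(σ'_p/σ'_0) + C_c·log₁₀(σ'_f/σ'_p)]
    = 5.7/2.11 × [0.055×log₁₀(57.8/44.414) + 0.45×log₁₀(64.252/57.8)]
    = 2.7014 × [0.0062924 + 0.020681] = 0.07287 m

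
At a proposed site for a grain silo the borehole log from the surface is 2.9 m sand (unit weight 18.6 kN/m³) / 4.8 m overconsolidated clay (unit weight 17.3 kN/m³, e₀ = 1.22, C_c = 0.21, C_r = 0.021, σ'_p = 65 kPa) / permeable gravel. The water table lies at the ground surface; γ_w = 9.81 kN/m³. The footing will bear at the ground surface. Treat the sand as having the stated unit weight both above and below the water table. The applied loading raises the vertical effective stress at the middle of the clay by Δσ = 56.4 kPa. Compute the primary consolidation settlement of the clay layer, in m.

Mid-depth of clay below the ground surface: z = 2.9 + 4.8/2 = 5.3 m.
Total vertical stress at mid-clay: σ_v = 18.6×2.9 + 17.3×2.4 = 95.46 kPa.
Pore pressure: u = 9.81×(5.3 − 0) = 51.993 kPa.
Initial effective stress: σ'_0 = σ_v − u = 95.46 − 51.993 = 43.467 kPa.
Final effective stress: σ'_f = 43.467 + 56.4 = 99.867 kPa.
σ'_f = 99.867 > σ'_p = 65 kPa, so the stress path crosses the preconsolidation pressure — recompression up to σ'_p, then virgin compression beyond:
S_c = H/(1+e₀)·[C_r·log₁₀(σ'_p/σ'_0) + C_c·log₁₀(σ'_f/σ'_p)]
    = 4.8/2.22 × [0.021×log₁₀(65/43.467) + 0.21×log₁₀(99.867/65)]
    = 2.1622 × [0.0036698 + 0.039167] = 0.09262 m

S_c ≈ 0.0926 m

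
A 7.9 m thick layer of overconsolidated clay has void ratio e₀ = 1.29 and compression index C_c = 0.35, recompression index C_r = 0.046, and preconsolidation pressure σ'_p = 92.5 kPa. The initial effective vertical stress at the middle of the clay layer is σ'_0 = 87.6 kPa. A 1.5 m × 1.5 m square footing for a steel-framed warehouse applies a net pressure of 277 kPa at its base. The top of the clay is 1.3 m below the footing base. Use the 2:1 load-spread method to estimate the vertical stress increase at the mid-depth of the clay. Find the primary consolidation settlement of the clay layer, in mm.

S_c ≈ 51.3 mm

Mid-depth of clay below the footing base: z = 1.3 + 7.9/2 = 5.25 m.
Stress increase at mid-clay by the 2:1 spreading method:
Δσ = qBL/((B+z)(L+z)) = 277×1.5×1.5/((1.5+5.25)(1.5+5.25)) = 13.679 kPa
Final effective stress: σ'_f = 87.6 + 13.679 = 101.28 kPa.
σ'_f = 101.28 > σ'_p = 92.5 kPa, so the stress path crosses the preconsolidation pressure — recompression up to σ'_p, then virgin compression beyond:
S_c = H/(1+e₀)·[C_r·log₁₀(σ'_p/σ'_0) + C_c·log₁₀(σ'_f/σ'_p)]
    = 7.9/2.29 × [0.046×log₁₀(92.5/87.6) + 0.35×log₁₀(101.28/92.5)]
    = 3.4498 × [0.0010873 + 0.013784] = 0.0513 m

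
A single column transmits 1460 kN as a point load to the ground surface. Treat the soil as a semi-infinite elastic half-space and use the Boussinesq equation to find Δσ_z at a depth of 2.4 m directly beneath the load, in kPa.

Boussinesq vertical stress below a point load on an elastic half-space:
Δσ_z = 3P/(2πz²) · [1 + (r/z)²]^(−5/2)
r/z = 0/2.4 = 0; [1+(r/z)²]^(−5/2) = 1.
Δσ_z = 3×1460/(2π×2.4²) × 1 = 121.02 × 1 = 121 kPa

Δσ_z ≈ 121 kPa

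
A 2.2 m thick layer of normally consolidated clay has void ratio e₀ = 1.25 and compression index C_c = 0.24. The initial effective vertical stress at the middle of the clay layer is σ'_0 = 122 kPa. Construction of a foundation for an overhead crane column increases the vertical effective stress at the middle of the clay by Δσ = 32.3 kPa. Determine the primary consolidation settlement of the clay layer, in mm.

Final effective stress: σ'_f = σ'_0 + Δσ = 122 + 32.3 = 154.3 kPa.
Normally consolidated clay, so the full stress increment lies on the virgin compression line:
S_c = C_c·H/(1+e₀)·log₁₀(σ'_f/σ'_0) = 0.24×2.2/(1+1.25)×log₁₀(154.3/122)
    = 0.23467 × 0.10201 = 0.02394 m

S_c ≈ 23.9 mm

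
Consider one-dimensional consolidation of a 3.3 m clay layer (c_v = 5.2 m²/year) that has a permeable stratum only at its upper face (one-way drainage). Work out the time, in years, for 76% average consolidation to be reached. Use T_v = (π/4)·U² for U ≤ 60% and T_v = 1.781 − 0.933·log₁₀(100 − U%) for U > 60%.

Drainage path length: H_d = H = 3.3 m (single drainage).
U > 60%: T_v = 1.781 − 0.933·log₁₀(100 − 76) = 0.49326.
t = T_v·H_d²/c_v = 0.49326×3.3²/5.2 = 1.033 years.

t ≈ 1.03 years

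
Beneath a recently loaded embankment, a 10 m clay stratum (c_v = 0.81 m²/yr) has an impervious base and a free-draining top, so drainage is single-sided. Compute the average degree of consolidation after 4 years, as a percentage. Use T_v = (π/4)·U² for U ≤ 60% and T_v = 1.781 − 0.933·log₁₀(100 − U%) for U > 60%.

U ≈ 20.3 %

Drainage path length: H_d = H = 10 m (single drainage).
T_v = c_v·t/H_d² = 0.81×4/10² = 0.0324.
T_v = 0.0324 corresponds to the U ≤ 60% branch:
U = √(4T_v/π) = 0.2031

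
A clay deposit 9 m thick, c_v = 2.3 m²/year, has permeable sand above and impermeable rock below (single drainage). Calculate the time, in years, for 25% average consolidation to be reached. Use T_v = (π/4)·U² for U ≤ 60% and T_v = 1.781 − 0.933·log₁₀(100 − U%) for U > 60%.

t ≈ 1.73 years

Drainage path length: H_d = H = 9 m (single drainage).
U ≤ 60%: T_v = (π/4)·U² = (π/4)×0.25² = 0.049087.
t = T_v·H_d²/c_v = 0.049087×9²/2.3 = 1.729 years.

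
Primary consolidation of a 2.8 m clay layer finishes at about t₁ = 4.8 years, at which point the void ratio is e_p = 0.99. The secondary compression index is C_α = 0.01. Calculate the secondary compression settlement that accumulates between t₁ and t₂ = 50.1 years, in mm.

Secondary compression: S_s = C_α·H/(1+e_p)·log₁₀(t₂/t₁)
S_s = 0.01×2.8/(1+0.99)×log₁₀(50.1/4.8)
    = 0.01407 × 1.019 = 0.01433 m

S_s ≈ 14.3 mm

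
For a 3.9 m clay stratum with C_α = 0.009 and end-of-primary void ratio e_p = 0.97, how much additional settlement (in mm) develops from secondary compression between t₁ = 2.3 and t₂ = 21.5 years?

Secondary compression: S_s = C_α·H/(1+e_p)·log₁₀(t₂/t₁)
S_s = 0.009×3.9/(1+0.97)×log₁₀(21.5/2.3)
    = 0.01782 × 0.9707 = 0.0173 m

S_s ≈ 17.3 mm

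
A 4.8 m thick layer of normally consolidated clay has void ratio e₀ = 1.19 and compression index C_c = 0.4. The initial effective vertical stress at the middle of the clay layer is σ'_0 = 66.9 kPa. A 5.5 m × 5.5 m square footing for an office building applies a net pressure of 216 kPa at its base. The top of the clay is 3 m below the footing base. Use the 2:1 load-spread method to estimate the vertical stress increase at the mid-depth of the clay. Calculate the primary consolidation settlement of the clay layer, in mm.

S_c ≈ 228 mm

Mid-depth of clay below the footing base: z = 3 + 4.8/2 = 5.4 m.
Stress increase at mid-clay by the 2:1 spreading method:
Δσ = qBL/((B+z)(L+z)) = 216×5.5×5.5/((5.5+5.4)(5.5+5.4)) = 54.995 kPa
Final effective stress: σ'_f = σ'_0 + Δσ = 66.9 + 54.995 = 121.9 kPa.
Normally consolidated clay, so the full stress increment lies on the virgin compression line:
S_c = C_c·H/(1+e₀)·log₁₀(σ'_f/σ'_0) = 0.4×4.8/(1+1.19)×log₁₀(121.9/66.9)
    = 0.87671 × 0.26058 = 0.2285 m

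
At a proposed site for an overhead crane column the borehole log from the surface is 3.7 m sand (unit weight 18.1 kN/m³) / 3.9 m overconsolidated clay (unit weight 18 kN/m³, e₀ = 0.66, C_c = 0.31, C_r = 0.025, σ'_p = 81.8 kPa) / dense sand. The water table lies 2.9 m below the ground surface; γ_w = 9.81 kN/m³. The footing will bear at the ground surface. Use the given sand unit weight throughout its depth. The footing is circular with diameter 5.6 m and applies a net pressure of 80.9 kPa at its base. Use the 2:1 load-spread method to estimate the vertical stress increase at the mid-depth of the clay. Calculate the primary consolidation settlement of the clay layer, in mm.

S_c ≈ 50 mm

Mid-depth of clay below the ground surface: z = 3.7 + 3.9/2 = 5.65 m.
Total vertical stress at mid-clay: σ_v = 18.1×3.7 + 18×1.95 = 102.07 kPa.
Pore pressure: u = 9.81×(5.65 − 2.9) = 26.978 kPa.
Initial effective stress: σ'_0 = σ_v − u = 102.07 − 26.978 = 75.092 kPa.
Stress increase at mid-clay by the 2:1 spreading method:
Δσ ≈ qD²/(D+z)² = 80.9×5.6²/(5.6+5.65)² = 20.046 kPa
Final effective stress: σ'_f = 75.092 + 20.046 = 95.138 kPa.
σ'_f = 95.138 > σ'_p = 81.8 kPa, so the stress path crosses the preconsolidation pressure — recompression up to σ'_p, then virgin compression beyond:
S_c = H/(1+e₀)·[C_r·log₁₀(σ'_p/σ'_0) + C_c·log₁₀(σ'_f/σ'_p)]
    = 3.9/1.66 × [0.025×log₁₀(81.8/75.092) + 0.31×log₁₀(95.138/81.8)]
    = 2.3494 × [0.00092899 + 0.020336] = 0.04996 m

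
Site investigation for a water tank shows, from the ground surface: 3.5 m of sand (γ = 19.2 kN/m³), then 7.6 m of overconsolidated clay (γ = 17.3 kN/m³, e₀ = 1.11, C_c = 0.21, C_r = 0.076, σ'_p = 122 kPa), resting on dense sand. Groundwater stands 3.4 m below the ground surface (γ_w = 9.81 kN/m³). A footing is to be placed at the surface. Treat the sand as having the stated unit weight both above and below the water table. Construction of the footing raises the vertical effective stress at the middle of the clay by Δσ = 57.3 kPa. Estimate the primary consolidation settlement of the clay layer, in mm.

S_c ≈ 102 mm

Mid-depth of clay below the ground surface: z = 3.5 + 7.6/2 = 7.3 m.
Total vertical stress at mid-clay: σ_v = 19.2×3.5 + 17.3×3.8 = 132.94 kPa.
Pore pressure: u = 9.81×(7.3 − 3.4) = 38.259 kPa.
Initial effective stress: σ'_0 = σ_v − u = 132.94 − 38.259 = 94.681 kPa.
Final effective stress: σ'_f = 94.681 + 57.3 = 151.98 kPa.
σ'_f = 151.98 > σ'_p = 122 kPa, so the stress path crosses the preconsolidation pressure — recompression up to σ'_p, then virgin compression beyond:
S_c = H/(1+e₀)·[C_r·log₁₀(σ'_p/σ'_0) + C_c·log₁₀(σ'_f/σ'_p)]
    = 7.6/2.11 × [0.076×log₁₀(122/94.681) + 0.21×log₁₀(151.98/122)]
    = 3.6019 × [0.0083674 + 0.02004] = 0.1023 m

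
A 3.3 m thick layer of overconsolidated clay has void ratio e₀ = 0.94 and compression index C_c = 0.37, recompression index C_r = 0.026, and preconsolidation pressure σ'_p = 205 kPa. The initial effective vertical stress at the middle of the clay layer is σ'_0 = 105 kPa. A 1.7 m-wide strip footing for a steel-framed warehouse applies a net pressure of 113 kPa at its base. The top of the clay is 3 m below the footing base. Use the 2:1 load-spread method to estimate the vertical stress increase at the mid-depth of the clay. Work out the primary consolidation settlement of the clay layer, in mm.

Mid-depth of clay below the footing base: z = 3 + 3.3/2 = 4.65 m.
Stress increase at mid-clay by the 2:1 spreading method:
Δσ = qB/(B+z) = 113×1.7/(1.7+4.65) = 30.252 kPa
Final effective stress: σ'_f = 105 + 30.252 = 135.25 kPa.
σ'_f = 135.25 ≤ σ'_p = 205 kPa, so the clay remains overconsolidated and only the recompression index applies:
S_c = C_r·H/(1+e₀)·log₁₀(σ'_f/σ'_0) = 0.026×3.3/1.94×log₁₀(135.25/105)
    = 0.044226 × 0.10995 = 0.004863 m

S_c ≈ 4.86 mm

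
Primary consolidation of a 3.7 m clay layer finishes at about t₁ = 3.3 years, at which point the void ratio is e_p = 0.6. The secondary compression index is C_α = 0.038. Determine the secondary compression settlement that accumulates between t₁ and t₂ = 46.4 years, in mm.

S_s ≈ 101 mm

Secondary compression: S_s = C_α·H/(1+e_p)·log₁₀(t₂/t₁)
S_s = 0.038×3.7/(1+0.6)×log₁₀(46.4/3.3)
    = 0.08787 × 1.148 = 0.1009 m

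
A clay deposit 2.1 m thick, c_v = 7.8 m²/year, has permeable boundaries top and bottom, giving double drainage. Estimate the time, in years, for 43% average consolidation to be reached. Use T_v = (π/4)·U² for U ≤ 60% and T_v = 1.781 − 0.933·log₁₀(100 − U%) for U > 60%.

t ≈ 0.0205 years

Drainage path length: H_d = H/2 = 1.05 m (double drainage).
U ≤ 60%: T_v = (π/4)·U² = (π/4)×0.43² = 0.14522.
t = T_v·H_d²/c_v = 0.14522×1.05²/7.8 = 0.02053 years.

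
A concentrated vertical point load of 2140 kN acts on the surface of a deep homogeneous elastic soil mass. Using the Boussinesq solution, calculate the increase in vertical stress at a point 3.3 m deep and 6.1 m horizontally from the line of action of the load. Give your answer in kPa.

Boussinesq vertical stress below a point load on an elastic half-space:
Δσ_z = 3P/(2πz²) · [1 + (r/z)²]^(−5/2)
r/z = 6.1/3.3 = 1.8485; [1+(r/z)²]^(−5/2) = 0.02439.
Δσ_z = 3×2140/(2π×3.3²) × 0.02439 = 93.827 × 0.02439 = 2.288 kPa

Δσ_z ≈ 2.29 kPa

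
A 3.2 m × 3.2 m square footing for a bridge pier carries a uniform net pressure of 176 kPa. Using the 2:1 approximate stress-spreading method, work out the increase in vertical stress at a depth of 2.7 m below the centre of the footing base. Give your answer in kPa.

Δσ_z ≈ 51.8 kPa

By the 2:1 method the load spreads at 1 horizontal : 2 vertical, so at depth z the loaded area has grown by z in each plan dimension:
Δσ = qBL/((B+z)(L+z)) = 176×3.2×3.2/((3.2+2.7)(3.2+2.7)) = 51.774 kPa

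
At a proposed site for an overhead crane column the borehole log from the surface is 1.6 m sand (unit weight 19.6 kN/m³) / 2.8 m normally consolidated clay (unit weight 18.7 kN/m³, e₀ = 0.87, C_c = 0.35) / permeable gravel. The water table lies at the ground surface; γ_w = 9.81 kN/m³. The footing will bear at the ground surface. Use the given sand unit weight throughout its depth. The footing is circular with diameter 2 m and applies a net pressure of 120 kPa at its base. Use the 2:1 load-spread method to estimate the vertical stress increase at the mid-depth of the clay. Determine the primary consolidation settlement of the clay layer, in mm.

Mid-depth of clay below the ground surface: z = 1.6 + 2.8/2 = 3 m.
Total vertical stress at mid-clay: σ_v = 19.6×1.6 + 18.7×1.4 = 57.54 kPa.
Pore pressure: u = 9.81×(3 − 0) = 29.43 kPa.
Initial effective stress: σ'_0 = σ_v − u = 57.54 − 29.43 = 28.11 kPa.
Stress increase at mid-clay by the 2:1 spreading method:
Δσ ≈ qD²/(D+z)² = 120×2²/(2+3)² = 19.2 kPa
Final effective stress: σ'_f = σ'_0 + Δσ = 28.11 + 19.2 = 47.31 kPa.
Normally consolidated clay, so the full stress increment lies on the virgin compression line:
S_c = C_c·H/(1+e₀)·log₁₀(σ'_f/σ'_0) = 0.35×2.8/(1+0.87)×log₁₀(47.31/28.11)
    = 0.52406 × 0.22609 = 0.1185 m

S_c ≈ 118 mm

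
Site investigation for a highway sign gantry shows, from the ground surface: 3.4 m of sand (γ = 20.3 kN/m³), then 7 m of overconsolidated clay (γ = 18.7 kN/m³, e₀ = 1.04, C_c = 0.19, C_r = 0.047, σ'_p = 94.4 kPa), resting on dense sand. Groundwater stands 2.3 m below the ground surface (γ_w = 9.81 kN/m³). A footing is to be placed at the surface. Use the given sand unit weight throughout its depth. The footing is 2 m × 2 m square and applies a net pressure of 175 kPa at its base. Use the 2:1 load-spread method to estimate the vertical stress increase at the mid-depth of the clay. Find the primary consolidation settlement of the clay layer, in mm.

Mid-depth of clay below the ground surface: z = 3.4 + 7/2 = 6.9 m.
Total vertical stress at mid-clay: σ_v = 20.3×3.4 + 18.7×3.5 = 134.47 kPa.
Pore pressure: u = 9.81×(6.9 − 2.3) = 45.126 kPa.
Initial effective stress: σ'_0 = σ_v − u = 134.47 − 45.126 = 89.344 kPa.
Stress increase at mid-clay by the 2:1 spreading method:
Δσ = qBL/((B+z)(L+z)) = 175×2×2/((2+6.9)(2+6.9)) = 8.8373 kPa
Final effective stress: σ'_f = 89.344 + 8.8373 = 98.181 kPa.
σ'_f = 98.181 > σ'_p = 94.4 kPa, so the stress path crosses the preconsolidation pressure — recompression up to σ'_p, then virgin compression beyond:
S_c = H/(1+e₀)·[C_r·log₁₀(σ'_p/σ'_0) + C_c·log₁₀(σ'_f/σ'_p)]
    = 7/2.04 × [0.047×log₁₀(94.4/89.344) + 0.19×log₁₀(98.181/94.4)]
    = 3.4314 × [0.0011236 + 0.0032405] = 0.01497 m

S_c ≈ 15 mm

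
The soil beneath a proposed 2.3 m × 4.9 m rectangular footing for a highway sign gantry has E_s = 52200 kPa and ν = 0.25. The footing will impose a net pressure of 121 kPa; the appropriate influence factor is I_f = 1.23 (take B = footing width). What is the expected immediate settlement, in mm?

Immediate (elastic) settlement: S_e = q·B·(1−ν²)/E_s · I_f.
S_e = 121 × 2.3 × (1 − 0.25²) / 52200 × 1.23
    = 121 × 2.3 × 0.9375 / 52200 × 1.23
    = 0.006148 m = 6.148 mm

S_e ≈ 6.15 mm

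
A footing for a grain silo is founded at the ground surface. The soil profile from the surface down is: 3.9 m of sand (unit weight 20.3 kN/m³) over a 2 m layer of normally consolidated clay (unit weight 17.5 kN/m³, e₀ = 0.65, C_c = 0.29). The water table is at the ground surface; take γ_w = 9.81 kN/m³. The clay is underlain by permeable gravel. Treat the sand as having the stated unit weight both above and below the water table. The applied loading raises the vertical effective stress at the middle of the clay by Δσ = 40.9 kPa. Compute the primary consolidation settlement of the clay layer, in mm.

Mid-depth of clay below the ground surface: z = 3.9 + 2/2 = 4.9 m.
Total vertical stress at mid-clay: σ_v = 20.3×3.9 + 17.5×1 = 96.67 kPa.
Pore pressure: u = 9.81×(4.9 − 0) = 48.069 kPa.
Initial effective stress: σ'_0 = σ_v − u = 96.67 − 48.069 = 48.601 kPa.
Final effective stress: σ'_f = σ'_0 + Δσ = 48.601 + 40.9 = 89.501 kPa.
Normally consolidated clay, so the full stress increment lies on the virgin compression line:
S_c = C_c·H/(1+e₀)·log₁₀(σ'_f/σ'_0) = 0.29×2/(1+0.65)×log₁₀(89.501/48.601)
    = 0.35152 × 0.26518 = 0.09322 m

S_c ≈ 93.2 mm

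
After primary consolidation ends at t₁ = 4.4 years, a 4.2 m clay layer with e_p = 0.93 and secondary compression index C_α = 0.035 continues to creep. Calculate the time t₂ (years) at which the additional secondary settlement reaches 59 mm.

S_s = C_α·H/(1+e_p)·log₁₀(t₂/t₁) ⇒ log₁₀(t₂/t₁) = S_s·(1+e_p)/(C_α·H).
log₁₀(t₂/t₁) = 0.059 × (1+0.93) / (0.035×4.2) = 0.7746
t₂ = t₁ × 10^0.7746 = 4.4 × 5.951 = 26.19 years

t₂ ≈ 26.2 years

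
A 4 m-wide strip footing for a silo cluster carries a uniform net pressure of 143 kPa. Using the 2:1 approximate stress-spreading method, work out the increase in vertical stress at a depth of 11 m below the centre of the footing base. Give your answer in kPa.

By the 2:1 method the load spreads at 1 horizontal : 2 vertical, so at depth z the loaded area has grown by z in each plan dimension:
Δσ = qB/(B+z) = 143×4/(4+11) = 38.133 kPa

Δσ_z ≈ 38.1 kPa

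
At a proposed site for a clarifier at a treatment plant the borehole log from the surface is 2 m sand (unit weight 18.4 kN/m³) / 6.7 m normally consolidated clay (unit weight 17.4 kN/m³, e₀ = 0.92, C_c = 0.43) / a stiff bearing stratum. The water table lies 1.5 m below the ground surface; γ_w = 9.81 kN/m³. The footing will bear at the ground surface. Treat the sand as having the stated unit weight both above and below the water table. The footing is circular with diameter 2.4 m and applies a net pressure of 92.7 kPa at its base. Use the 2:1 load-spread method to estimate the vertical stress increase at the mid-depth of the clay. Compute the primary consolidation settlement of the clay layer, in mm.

Mid-depth of clay below the ground surface: z = 2 + 6.7/2 = 5.35 m.
Total vertical stress at mid-clay: σ_v = 18.4×2 + 17.4×3.35 = 95.09 kPa.
Pore pressure: u = 9.81×(5.35 − 1.5) = 37.769 kPa.
Initial effective stress: σ'_0 = σ_v − u = 95.09 − 37.769 = 57.321 kPa.
Stress increase at mid-clay by the 2:1 spreading method:
Δσ ≈ qD²/(D+z)² = 92.7×2.4²/(2.4+5.35)² = 8.8899 kPa
Final effective stress: σ'_f = σ'_0 + Δσ = 57.321 + 8.8899 = 66.211 kPa.
Normally consolidated clay, so the full stress increment lies on the virgin compression line:
S_c = C_c·H/(1+e₀)·log₁₀(σ'_f/σ'_0) = 0.43×6.7/(1+0.92)×log₁₀(66.211/57.321)
    = 1.5005 × 0.062616 = 0.09396 m

S_c ≈ 94 mm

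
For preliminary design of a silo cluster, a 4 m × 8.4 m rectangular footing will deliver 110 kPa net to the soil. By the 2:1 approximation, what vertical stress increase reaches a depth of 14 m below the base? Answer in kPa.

By the 2:1 method the load spreads at 1 horizontal : 2 vertical, so at depth z the loaded area has grown by z in each plan dimension:
Δσ = qBL/((B+z)(L+z)) = 110×4×8.4/((4+14)(8.4+14)) = 9.1667 kPa

Δσ_z ≈ 9.17 kPa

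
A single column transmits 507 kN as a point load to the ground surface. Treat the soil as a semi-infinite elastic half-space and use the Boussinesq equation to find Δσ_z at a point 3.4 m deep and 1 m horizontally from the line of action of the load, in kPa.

Boussinesq vertical stress below a point load on an elastic half-space:
Δσ_z = 3P/(2πz²) · [1 + (r/z)²]^(−5/2)
r/z = 1/3.4 = 0.29412; [1+(r/z)²]^(−5/2) = 0.81268.
Δσ_z = 3×507/(2π×3.4²) × 0.81268 = 20.941 × 0.81268 = 17.02 kPa

Δσ_z ≈ 17 kPa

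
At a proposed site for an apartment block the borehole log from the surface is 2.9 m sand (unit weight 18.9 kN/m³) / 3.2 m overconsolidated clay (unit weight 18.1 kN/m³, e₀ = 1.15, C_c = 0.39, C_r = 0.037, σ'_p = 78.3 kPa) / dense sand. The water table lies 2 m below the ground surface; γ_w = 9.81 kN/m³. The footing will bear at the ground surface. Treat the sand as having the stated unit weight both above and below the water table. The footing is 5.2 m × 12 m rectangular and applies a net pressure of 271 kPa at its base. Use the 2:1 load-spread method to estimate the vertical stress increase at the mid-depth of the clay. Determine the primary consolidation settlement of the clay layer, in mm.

S_c ≈ 194 mm

Mid-depth of clay below the ground surface: z = 2.9 + 3.2/2 = 4.5 m.
Total vertical stress at mid-clay: σ_v = 18.9×2.9 + 18.1×1.6 = 83.77 kPa.
Pore pressure: u = 9.81×(4.5 − 2) = 24.525 kPa.
Initial effective stress: σ'_0 = σ_v − u = 83.77 − 24.525 = 59.245 kPa.
Stress increase at mid-clay by the 2:1 spreading method:
Δσ = qBL/((B+z)(L+z)) = 271×5.2×12/((5.2+4.5)(12+4.5)) = 105.66 kPa
Final effective stress: σ'_f = 59.245 + 105.66 = 164.91 kPa.
σ'_f = 164.91 > σ'_p = 78.3 kPa, so the stress path crosses the preconsolidation pressure — recompression up to σ'_p, then virgin compression beyond:
S_c = H/(1+e₀)·[C_r·log₁₀(σ'_p/σ'_0) + C_c·log₁₀(σ'_f/σ'_p)]
    = 3.2/2.15 × [0.037×log₁₀(78.3/59.245) + 0.39×log₁₀(164.91/78.3)]
    = 1.4884 × [0.0044811 + 0.12616] = 0.1944 m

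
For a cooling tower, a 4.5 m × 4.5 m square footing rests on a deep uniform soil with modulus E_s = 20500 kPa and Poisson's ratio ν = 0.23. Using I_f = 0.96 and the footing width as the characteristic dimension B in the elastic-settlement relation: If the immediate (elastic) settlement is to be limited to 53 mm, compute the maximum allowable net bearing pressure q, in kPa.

q ≈ 266 kPa

S_e = q·B·(1−ν²)/E_s · I_f  ⇒  q = S_e·E_s / (B·(1−ν²)·I_f).
q = 0.053 × 20500 / (4.5 × 0.9471 × 0.96) = 265.6 kPa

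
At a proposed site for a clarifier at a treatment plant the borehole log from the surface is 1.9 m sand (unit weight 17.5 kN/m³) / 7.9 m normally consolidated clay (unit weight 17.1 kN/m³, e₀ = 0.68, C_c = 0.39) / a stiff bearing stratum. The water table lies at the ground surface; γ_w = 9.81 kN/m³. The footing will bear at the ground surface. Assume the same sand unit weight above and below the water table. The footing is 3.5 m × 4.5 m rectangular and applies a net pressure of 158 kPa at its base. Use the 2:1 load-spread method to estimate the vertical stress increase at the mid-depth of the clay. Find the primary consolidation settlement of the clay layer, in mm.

Mid-depth of clay below the ground surface: z = 1.9 + 7.9/2 = 5.85 m.
Total vertical stress at mid-clay: σ_v = 17.5×1.9 + 17.1×3.95 = 100.8 kPa.
Pore pressure: u = 9.81×(5.85 − 0) = 57.389 kPa.
Initial effective stress: σ'_0 = σ_v − u = 100.8 − 57.389 = 43.411 kPa.
Stress increase at mid-clay by the 2:1 spreading method:
Δσ = qBL/((B+z)(L+z)) = 158×3.5×4.5/((3.5+5.85)(4.5+5.85)) = 25.715 kPa
Final effective stress: σ'_f = σ'_0 + Δσ = 43.411 + 25.715 = 69.126 kPa.
Normally consolidated clay, so the full stress increment lies on the virgin compression line:
S_c = C_c·H/(1+e₀)·log₁₀(σ'_f/σ'_0) = 0.39×7.9/(1+0.68)×log₁₀(69.126/43.411)
    = 1.8339 × 0.20204 = 0.3705 m

S_c ≈ 371 mm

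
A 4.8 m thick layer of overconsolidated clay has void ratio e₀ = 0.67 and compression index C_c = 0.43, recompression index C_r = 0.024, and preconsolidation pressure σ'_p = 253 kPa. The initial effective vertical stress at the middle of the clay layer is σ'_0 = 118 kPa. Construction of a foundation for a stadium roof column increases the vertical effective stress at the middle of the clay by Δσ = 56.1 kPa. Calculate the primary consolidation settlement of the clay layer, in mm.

S_c ≈ 11.7 mm

Final effective stress: σ'_f = 118 + 56.1 = 174.1 kPa.
σ'_f = 174.1 ≤ σ'_p = 253 kPa, so the clay remains overconsolidated and only the recompression index applies:
S_c = C_r·H/(1+e₀)·log₁₀(σ'_f/σ'_0) = 0.024×4.8/1.67×log₁₀(174.1/118)
    = 0.068983 × 0.16892 = 0.01165 m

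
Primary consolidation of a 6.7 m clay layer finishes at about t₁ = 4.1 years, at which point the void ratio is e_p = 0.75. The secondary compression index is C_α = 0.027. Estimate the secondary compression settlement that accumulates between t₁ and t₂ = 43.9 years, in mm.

Secondary compression: S_s = C_α·H/(1+e_p)·log₁₀(t₂/t₁)
S_s = 0.027×6.7/(1+0.75)×log₁₀(43.9/4.1)
    = 0.1034 × 1.03 = 0.1064 m

S_s ≈ 106 mm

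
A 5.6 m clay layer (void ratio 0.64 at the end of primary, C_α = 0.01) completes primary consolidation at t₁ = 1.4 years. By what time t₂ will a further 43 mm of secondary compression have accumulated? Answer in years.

S_s = C_α·H/(1+e_p)·log₁₀(t₂/t₁) ⇒ log₁₀(t₂/t₁) = S_s·(1+e_p)/(C_α·H).
log₁₀(t₂/t₁) = 0.043 × (1+0.64) / (0.01×5.6) = 1.259
t₂ = t₁ × 10^1.259 = 1.4 × 18.17 = 25.43 years

t₂ ≈ 25.4 years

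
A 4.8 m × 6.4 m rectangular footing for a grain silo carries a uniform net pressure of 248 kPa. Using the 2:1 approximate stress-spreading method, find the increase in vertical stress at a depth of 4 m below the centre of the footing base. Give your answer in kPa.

By the 2:1 method the load spreads at 1 horizontal : 2 vertical, so at depth z the loaded area has grown by z in each plan dimension:
Δσ = qBL/((B+z)(L+z)) = 248×4.8×6.4/((4.8+4)(6.4+4)) = 83.245 kPa

Δσ_z ≈ 83.2 kPa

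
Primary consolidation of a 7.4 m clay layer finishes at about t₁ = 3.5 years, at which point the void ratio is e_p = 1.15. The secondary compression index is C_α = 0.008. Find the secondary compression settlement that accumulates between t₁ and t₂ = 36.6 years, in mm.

Secondary compression: S_s = C_α·H/(1+e_p)·log₁₀(t₂/t₁)
S_s = 0.008×7.4/(1+1.15)×log₁₀(36.6/3.5)
    = 0.02753 × 1.019 = 0.02807 m

S_s ≈ 28.1 mm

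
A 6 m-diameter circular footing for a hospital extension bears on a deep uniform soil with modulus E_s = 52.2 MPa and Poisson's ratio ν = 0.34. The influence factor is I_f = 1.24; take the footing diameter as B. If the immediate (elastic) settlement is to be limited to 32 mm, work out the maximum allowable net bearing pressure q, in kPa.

E_s = 52.2 MPa = 52200 kPa.
S_e = q·B·(1−ν²)/E_s · I_f  ⇒  q = S_e·E_s / (B·(1−ν²)·I_f).
q = 0.032 × 52200 / (6 × 0.8844 × 1.24) = 253.9 kPa

q ≈ 254 kPa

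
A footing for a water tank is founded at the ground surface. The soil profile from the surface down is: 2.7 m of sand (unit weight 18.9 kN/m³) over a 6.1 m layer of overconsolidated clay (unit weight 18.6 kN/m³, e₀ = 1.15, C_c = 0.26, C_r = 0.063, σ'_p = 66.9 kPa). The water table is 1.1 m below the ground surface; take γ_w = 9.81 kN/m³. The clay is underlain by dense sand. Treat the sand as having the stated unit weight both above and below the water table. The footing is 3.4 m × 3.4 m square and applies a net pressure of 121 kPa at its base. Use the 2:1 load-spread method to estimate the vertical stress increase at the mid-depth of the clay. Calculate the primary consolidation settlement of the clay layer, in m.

S_c ≈ 0.0584 m

Mid-depth of clay below the ground surface: z = 2.7 + 6.1/2 = 5.75 m.
Total vertical stress at mid-clay: σ_v = 18.9×2.7 + 18.6×3.05 = 107.76 kPa.
Pore pressure: u = 9.81×(5.75 − 1.1) = 45.617 kPa.
Initial effective stress: σ'_0 = σ_v − u = 107.76 − 45.617 = 62.143 kPa.
Stress increase at mid-clay by the 2:1 spreading method:
Δσ = qBL/((B+z)(L+z)) = 121×3.4×3.4/((3.4+5.75)(3.4+5.75)) = 16.707 kPa
Final effective stress: σ'_f = 62.143 + 16.707 = 78.85 kPa.
σ'_f = 78.85 > σ'_p = 66.9 kPa, so the stress path crosses the preconsolidation pressure — recompression up to σ'_p, then virgin compression beyond:
S_c = H/(1+e₀)·[C_r·log₁₀(σ'_p/σ'_0) + C_c·log₁₀(σ'_f/σ'_p)]
    = 6.1/2.15 × [0.063×log₁₀(66.9/62.143) + 0.26×log₁₀(78.85/66.9)]
    = 2.8372 × [0.0020181 + 0.018558] = 0.05838 m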